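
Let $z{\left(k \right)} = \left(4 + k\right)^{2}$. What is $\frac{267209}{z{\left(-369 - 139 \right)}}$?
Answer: $\frac{267209}{254016} \approx 1.0519$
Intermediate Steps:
$\frac{267209}{z{\left(-369 - 139 \right)}} = \frac{267209}{\left(4 - 508\right)^{2}} = \frac{267209}{\left(-504\right)^{2}} = \frac{267209}{254016}$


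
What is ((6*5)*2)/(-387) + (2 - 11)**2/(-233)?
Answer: -15109/30057 ≈ -0.50268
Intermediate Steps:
((6*5)*2)/(-387) + (2 - 11)**2/(-233) = (30*2)*(-1/387) + (-9)**2*(-1/233) = 60*(-1/387) + 81*(-1/233) = -20/129 - 81/233 = -15109/30057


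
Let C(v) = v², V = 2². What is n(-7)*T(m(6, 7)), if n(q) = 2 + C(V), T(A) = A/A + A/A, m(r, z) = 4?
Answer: 36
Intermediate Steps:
V = 4
T(A) = 2 (T(A) = 1 + 1 = 2)
n(q) = 18 (n(q) = 2 + 4² = 2 + 16 = 18)
n(-7)*T(m(6, 7)) = 18*2 = 36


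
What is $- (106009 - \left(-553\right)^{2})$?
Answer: $199800$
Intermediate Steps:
$- (106009 - \left(-553\right)^{2}) = - (106009 - 305809) = \left(-1\right) \left(-199800\right) = 199800$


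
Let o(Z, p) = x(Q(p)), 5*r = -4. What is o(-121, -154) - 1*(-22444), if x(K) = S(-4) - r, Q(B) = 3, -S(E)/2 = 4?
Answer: 112184/5 ≈ 22437.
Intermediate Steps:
r = -4/5 (r = (1/5)*(-4) = -4/5 ≈ -0.80000)
S(E) = -8 (S(E) = -2*4 = -8)
x(K) = -36/5 (x(K) = -8 - 1*(-4/5) = -8 + 4/5 = -36/5)
o(Z, p) = -36/5
o(-121, -154) - 1*(-22444) = -36/5 - 1*(-22444) = -36/5 + 22444 = 112184/5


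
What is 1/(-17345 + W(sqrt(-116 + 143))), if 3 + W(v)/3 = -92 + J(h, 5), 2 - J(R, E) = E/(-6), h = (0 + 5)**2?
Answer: -2/35243 ≈ -5.6749e-5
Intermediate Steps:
h = 25 (h = 5**2 = 25)
J(R, E) = 2 + E/6 (J(R, E) = 2 - E/(-6) = 2 - (-1)*E/6 = 2 + E/6)
W(v) = -553/2 (W(v) = -9 + 3*(-92 + (2 + (1/6)*5)) = -9 + 3*(-92 + (2 + 5/6)) = -9 + 3*(-92 + 17/6) = -9 + 3*(-535/6) = -9 - 535/2 = -553/2)
1/(-17345 + W(sqrt(-116 + 143))) = 1/(-17345 - 553/2) = 1/(-35243/2) = -2/35243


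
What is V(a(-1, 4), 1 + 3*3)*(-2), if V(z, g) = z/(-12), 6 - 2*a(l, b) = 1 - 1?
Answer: 1/2 ≈ 0.50000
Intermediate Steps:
a(l, b) = 3 (a(l, b) = 3 - (1 - 1)/2 = 3 - 1/2*0 = 3 + 0 = 3)
V(z, g) = -z/12 (V(z, g) = z*(-1/12) = -z/12)
V(a(-1, 4), 1 + 3*3)*(-2) = -1/12*3*(-2) = -1/4*(-2) = 1/2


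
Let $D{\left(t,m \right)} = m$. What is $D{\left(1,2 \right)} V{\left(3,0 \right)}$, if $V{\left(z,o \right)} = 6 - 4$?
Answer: $4$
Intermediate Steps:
$V{\left(z,o \right)} = 2$
$D{\left(1,2 \right)} V{\left(3,0 \right)} = 2 \cdot 2 = 4$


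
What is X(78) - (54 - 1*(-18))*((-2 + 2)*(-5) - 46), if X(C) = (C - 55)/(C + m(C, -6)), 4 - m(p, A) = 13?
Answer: 9937/3 ≈ 3312.3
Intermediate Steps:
m(p, A) = -9 (m(p, A) = 4 - 1*13 = 4 - 13 = -9)
X(C) = (-55 + C)/(-9 + C) (X(C) = (C - 55)/(C - 9) = (-55 + C)/(-9 + C))
X(78) - (54 - 1*(-18))*((-2 + 2)*(-5) - 46) = (-55 + 78)/(-9 + 78) - (54 - 1*(-18))*((-2 + 2)*(-5) - 46) = 23/69 - (54 + 18)*(0*(-5) - 46) = (1/69)*23 - 72*(0 - 46) = 1/3 - 72*(-46) = 1/3 - 1*(-3312) = 1/3 + 3312 = 9937/3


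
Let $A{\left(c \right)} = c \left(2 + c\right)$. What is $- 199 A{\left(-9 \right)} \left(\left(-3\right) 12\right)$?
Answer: $451332$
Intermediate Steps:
$- 199 A{\left(-9 \right)} \left(\left(-3\right) 12\right) = - 199 \left(- 9 \left(2 - 9\right)\right) \left(\left(-3\right) 12\right) = - 199 \left(\left(-9\right) \left(-7\right)\right) \left(-36\right) = \left(-199\right) 63 \left(-36\right) = \left(-12537\right) \left(-36\right) = 451332$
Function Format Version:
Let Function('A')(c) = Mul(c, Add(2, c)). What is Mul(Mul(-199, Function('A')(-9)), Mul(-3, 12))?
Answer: 451332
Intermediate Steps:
Mul(Mul(-199, Function('A')(-9)), Mul(-3, 12)) = Mul(Mul(-199, Mul(-9, Add(2, -9))), Mul(-3, 12)) = Mul(Mul(-199, Mul(-9, -7)), -36) = Mul(Mul(-199, 63), -36) = Mul(-12537, -36) = 451332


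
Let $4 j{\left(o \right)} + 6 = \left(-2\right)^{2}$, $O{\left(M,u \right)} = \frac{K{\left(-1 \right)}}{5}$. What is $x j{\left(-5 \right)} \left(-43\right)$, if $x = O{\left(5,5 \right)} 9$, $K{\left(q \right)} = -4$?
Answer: $- \frac{774}{5} \approx -154.8$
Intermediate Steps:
$O{\left(M,u \right)} = - \frac{4}{5}$
$x = - \frac{36}{5}$ ($x = \left(- \frac{4}{5}\right) 9 = - \frac{36}{5} \approx -7.2$)
$j{\left(o \right)} = - \frac{1}{2}$ ($j{\left(o \right)} = - \frac{3}{2} + \frac{\left(-2\right)^{2}}{4} = - \frac{3}{2} + \frac{1}{4} \cdot 4 = - \frac{3}{2} + 1 = - \frac{1}{2}$)
$x j{\left(-5 \right)} \left(-43\right) = \left(- \frac{36}{5}\right) \left(- \frac{1}{2}\right) \left(-43\right) = \frac{18}{5} \left(-43\right) = - \frac{774}{5}$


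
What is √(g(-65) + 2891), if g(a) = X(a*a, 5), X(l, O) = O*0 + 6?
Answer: √2897 ≈ 53.824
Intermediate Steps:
X(l, O) = 6 (X(l, O) = 0 + 6 = 6)
g(a) = 6
√(g(-65) + 2891) = √(6 + 2891) = √2897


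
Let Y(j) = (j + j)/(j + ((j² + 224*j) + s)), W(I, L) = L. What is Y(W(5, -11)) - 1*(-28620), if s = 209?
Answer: 5580902/195 ≈ 28620.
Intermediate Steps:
Y(j) = 2*j/(209 + j² + 225*j) (Y(j) = (j + j)/(j + ((j² + 224*j) + 209)) = (2*j)/(j + (209 + j² + 224*j)) = (2*j)/(209 + j² + 225*j) = 2*j/(209 + j² + 225*j))
Y(W(5, -11)) - 1*(-28620) = 2*(-11)/(209 + (-11)² + 225*(-11)) - 1*(-28620) = 2*(-11)/(209 + 121 - 2475) + 28620 = 2*(-11)/(-2145) + 28620 = 2*(-11)*(-1/2145) + 28620 = 2/195 + 28620 = 5580902/195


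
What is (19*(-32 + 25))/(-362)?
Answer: 133/362 ≈ 0.36740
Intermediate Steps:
(19*(-32 + 25))/(-362) = (19*(-7))*(-1/362) = -133*(-1/362) = 133/362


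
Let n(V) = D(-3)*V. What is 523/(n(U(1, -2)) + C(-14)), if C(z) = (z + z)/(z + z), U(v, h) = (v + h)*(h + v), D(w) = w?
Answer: -523/2 ≈ -261.50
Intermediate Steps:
U(v, h) = (h + v)² (U(v, h) = (h + v)*(h + v) = (h + v)²)
n(V) = -3*V
C(z) = 1 (C(z) = (2*z)/((2*z)) = (2*z)*(1/(2*z)) = 1)
523/(n(U(1, -2)) + C(-14)) = 523/(-3*(-2 + 1)² + 1) = 523/(-3*(-1)² + 1) = 523/(-3*1 + 1) = 523/(-3 + 1) = 523/(-2) = 523*(-½) = -523/2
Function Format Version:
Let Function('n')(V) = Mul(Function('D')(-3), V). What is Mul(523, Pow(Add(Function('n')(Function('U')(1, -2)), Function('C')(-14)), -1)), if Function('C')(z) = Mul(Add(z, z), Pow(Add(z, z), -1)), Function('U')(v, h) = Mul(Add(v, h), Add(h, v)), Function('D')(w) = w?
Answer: Rational(-523, 2) ≈ -261.50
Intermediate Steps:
Function('U')(v, h) = Pow(Add(h, v), 2) (Function('U')(v, h) = Mul(Add(h, v), Add(h, v)) = Pow(Add(h, v), 2))
Function('n')(V) = Mul(-3, V)
Function('C')(z) = 1 (Function('C')(z) = Mul(Mul(2, z), Pow(Mul(2, z), -1)) = Mul(Mul(2, z), Mul(Rational(1, 2), Pow(z, -1))) = 1)
Mul(523, Pow(Add(Function('n')(Function('U')(1, -2)), Function('C')(-14)), -1)) = Mul(523, Pow(Add(Mul(-3, Pow(Add(-2, 1), 2)), 1), -1)) = Mul(523, Pow(Add(Mul(-3, Pow(-1, 2)), 1), -1)) = Mul(523, Pow(Add(Mul(-3, 1), 1), -1)) = Mul(523, Pow(Add(-3, 1), -1)) = Mul(523, Pow(-2, -1)) = Mul(523, Rational(-1, 2)) = Rational(-523, 2)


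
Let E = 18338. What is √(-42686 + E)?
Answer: 2*I*√6087 ≈ 156.04*I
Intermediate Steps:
√(-42686 + E) = √(-42686 + 18338) = √(-24348) = 2*I*√6087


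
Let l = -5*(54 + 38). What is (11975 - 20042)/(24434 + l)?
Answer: -8067/23974 ≈ -0.33649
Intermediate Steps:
l = -460 (l = -5*92 = -460)
(11975 - 20042)/(24434 + l) = (11975 - 20042)/(24434 - 460) = -8067/23974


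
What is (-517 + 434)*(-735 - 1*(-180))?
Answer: 46065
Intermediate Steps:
(-517 + 434)*(-735 - 1*(-180)) = -83*(-735 + 180) = -83*(-555) = 46065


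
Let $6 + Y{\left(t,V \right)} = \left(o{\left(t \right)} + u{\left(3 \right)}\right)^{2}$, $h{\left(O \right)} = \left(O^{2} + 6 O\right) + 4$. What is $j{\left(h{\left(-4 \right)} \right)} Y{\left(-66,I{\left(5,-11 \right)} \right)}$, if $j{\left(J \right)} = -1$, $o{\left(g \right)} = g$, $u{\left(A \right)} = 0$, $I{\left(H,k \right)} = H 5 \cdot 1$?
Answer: $-4350$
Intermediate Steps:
$I{\left(H,k \right)} = 5 H$ ($I{\left(H,k \right)} = 5 H 1 = 5 H$)
$h{\left(O \right)} = 4 + O^{2} + 6 O$
$Y{\left(t,V \right)} = -6 + t^{2}$ ($Y{\left(t,V \right)} = -6 + \left(t + 0\right)^{2} = -6 + t^{2}$)
$j{\left(h{\left(-4 \right)} \right)} Y{\left(-66,I{\left(5,-11 \right)} \right)} = - (-6 + \left(-66\right)^{2}) = - (-6 + 4356) = \left(-1\right) 4350 = -4350$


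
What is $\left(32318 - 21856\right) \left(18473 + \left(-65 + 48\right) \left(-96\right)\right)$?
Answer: $210338510$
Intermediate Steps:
$\left(32318 - 21856\right) \left(18473 + \left(-65 + 48\right) \left(-96\right)\right) = 10462 \left(18473 - -1632\right) = 10462 \left(18473 + 1632\right) = 10462 \cdot 20105 = 210338510$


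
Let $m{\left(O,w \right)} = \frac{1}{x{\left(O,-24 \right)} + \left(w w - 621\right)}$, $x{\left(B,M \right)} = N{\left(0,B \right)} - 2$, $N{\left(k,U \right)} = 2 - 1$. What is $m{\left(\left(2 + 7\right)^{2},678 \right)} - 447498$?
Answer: $- \frac{205429326875}{459062} \approx -4.475 \cdot 10^{5}$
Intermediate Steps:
$N{\left(k,U \right)} = 1$
$x{\left(B,M \right)} = -1$ ($x{\left(B,M \right)} = 1 - 2 = -1$)
$m{\left(O,w \right)} = \frac{1}{-622 + w^{2}}$ ($m{\left(O,w \right)} = \frac{1}{-1 + \left(w w - 621\right)} = \frac{1}{-1 + \left(w^{2} - 621\right)} = \frac{1}{-1 + \left(-621 + w^{2}\right)} = \frac{1}{-622 + w^{2}}$)
$m{\left(\left(2 + 7\right)^{2},678 \right)} - 447498 = \frac{1}{-622 + 678^{2}} - 447498 = \frac{1}{-622 + 459684} - 447498 = \frac{1}{459062} - 447498 = - \frac{205429326875}{459062}$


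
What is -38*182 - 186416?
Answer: -193332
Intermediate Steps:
-38*182 - 186416 = -6916 - 186416 = -193332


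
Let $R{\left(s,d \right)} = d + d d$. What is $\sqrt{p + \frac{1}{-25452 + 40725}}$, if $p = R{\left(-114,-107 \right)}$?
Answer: $\frac{\sqrt{293965144799}}{5091} \approx 106.5$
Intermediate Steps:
$R{\left(s,d \right)} = d + d^{2}$
$p = 11342$ ($p = - 107 \left(1 - 107\right) = \left(-107\right) \left(-106\right) = 11342$)
$\sqrt{p + \frac{1}{-25452 + 40725}} = \sqrt{11342 + \frac{1}{-25452 + 40725}} = \sqrt{11342 + \frac{1}{15273}} = \sqrt{\frac{173226367}{15273}} = \frac{\sqrt{293965144799}}{5091}$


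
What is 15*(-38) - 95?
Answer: -665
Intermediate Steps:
15*(-38) - 95 = -570 - 95 = -665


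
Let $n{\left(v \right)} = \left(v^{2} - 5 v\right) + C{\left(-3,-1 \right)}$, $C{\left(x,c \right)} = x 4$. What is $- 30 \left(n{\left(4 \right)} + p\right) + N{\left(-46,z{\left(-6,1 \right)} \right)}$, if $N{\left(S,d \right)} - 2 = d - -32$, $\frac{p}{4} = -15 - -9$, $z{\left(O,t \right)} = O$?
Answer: $1228$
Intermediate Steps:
$C{\left(x,c \right)} = 4 x$
$p = -24$ ($p = 4 \left(-15 - -9\right) = 4 \left(-15 + 9\right) = 4 \left(-6\right) = -24$)
$n{\left(v \right)} = -12 + v^{2} - 5 v$ ($n{\left(v \right)} = \left(v^{2} - 5 v\right) + 4 \left(-3\right) = \left(v^{2} - 5 v\right) - 12 = -12 + v^{2} - 5 v$)
$N{\left(S,d \right)} = 34 + d$ ($N{\left(S,d \right)} = 2 + \left(d - -32\right) = 2 + \left(d + 32\right) = 2 + \left(32 + d\right) = 34 + d$)
$- 30 \left(n{\left(4 \right)} + p\right) + N{\left(-46,z{\left(-6,1 \right)} \right)} = - 30 \left(\left(-12 + 4^{2} - 20\right) - 24\right) + \left(34 - 6\right) = - 30 \left(\left(-12 + 16 - 20\right) - 24\right) + 28 = - 30 \left(-16 - 24\right) + 28 = \left(-30\right) \left(-40\right) + 28 = 1200 + 28 = 1228$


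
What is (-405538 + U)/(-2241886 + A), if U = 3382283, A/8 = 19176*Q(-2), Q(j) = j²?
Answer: -2976745/1628254 ≈ -1.8282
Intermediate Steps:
A = 613632 (A = 8*(19176*(-2)²) = 8*(19176*4) = 8*76704 = 613632)
(-405538 + U)/(-2241886 + A) = (-405538 + 3382283)/(-2241886 + 613632) = 2976745/(-1628254) = 2976745*(-1/1628254) = -2976745/1628254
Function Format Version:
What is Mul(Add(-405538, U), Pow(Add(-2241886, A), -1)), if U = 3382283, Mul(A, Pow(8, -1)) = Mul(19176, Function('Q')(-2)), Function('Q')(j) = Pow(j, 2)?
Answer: Rational(-2976745, 1628254) ≈ -1.8282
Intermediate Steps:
A = 613632 (A = Mul(8, Mul(19176, Pow(-2, 2))) = Mul(8, Mul(19176, 4)) = Mul(8, 76704) = 613632)
Mul(Add(-405538, U), Pow(Add(-2241886, A), -1)) = Mul(Add(-405538, 3382283), Pow(Add(-2241886, 613632), -1)) = Mul(2976745, Pow(-1628254, -1)) = Mul(2976745, Rational(-1, 1628254)) = Rational(-2976745, 1628254)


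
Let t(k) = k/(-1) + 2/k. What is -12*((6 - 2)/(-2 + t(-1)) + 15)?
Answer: -164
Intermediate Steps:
t(k) = -k + 2/k (t(k) = k*(-1) + 2/k = -k + 2/k)
-12*((6 - 2)/(-2 + t(-1)) + 15) = -12*((6 - 2)/(-2 + (-1*(-1) + 2/(-1))) + 15) = -12*(4/(-2 + (1 + 2*(-1))) + 15) = -12*(4/(-2 + (1 - 2)) + 15) = -12*(4/(-2 - 1) + 15) = -12*(4/(-3) + 15) = -12*(4*(-1/3) + 15) = -12*(-4/3 + 15) = -12*41/3 = -164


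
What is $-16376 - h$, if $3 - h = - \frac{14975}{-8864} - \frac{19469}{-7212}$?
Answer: $- \frac{261695627939}{15981792} \approx -16375.0$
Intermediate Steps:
$h = - \frac{22197853}{15981792}$ ($h = 3 - \left(- \frac{14975}{-8864} - \frac{19469}{-7212}\right) = 3 - \left(\left(-14975\right) \left(- \frac{1}{8864}\right) - - \frac{19469}{7212}\right) = 3 - \left(\frac{14975}{8864} + \frac{19469}{7212}\right) = 3 - \frac{70143229}{15981792} = - \frac{22197853}{15981792} \approx -1.3889$)
$-16376 - h = -16376 - - \frac{22197853}{15981792} = -16376 + \frac{22197853}{15981792} = - \frac{261695627939}{15981792}$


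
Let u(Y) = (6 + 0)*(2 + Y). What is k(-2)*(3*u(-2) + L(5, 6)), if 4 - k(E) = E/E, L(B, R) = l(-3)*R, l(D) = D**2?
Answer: 162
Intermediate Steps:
u(Y) = 12 + 6*Y (u(Y) = 6*(2 + Y) = 12 + 6*Y)
L(B, R) = 9*R (L(B, R) = (-3)**2*R = 9*R)
k(E) = 3 (k(E) = 4 - E/E = 4 - 1*1 = 4 - 1 = 3)
k(-2)*(3*u(-2) + L(5, 6)) = 3*(3*(12 + 6*(-2)) + 9*6) = 3*(3*(12 - 12) + 54) = 3*(3*0 + 54) = 3*(0 + 54) = 3*54 = 162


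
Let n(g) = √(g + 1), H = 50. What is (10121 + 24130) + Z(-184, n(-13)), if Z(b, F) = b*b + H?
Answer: 68157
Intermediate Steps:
n(g) = √(1 + g)
Z(b, F) = 50 + b² (Z(b, F) = b*b + 50 = b² + 50 = 50 + b²)
(10121 + 24130) + Z(-184, n(-13)) = (10121 + 24130) + (50 + (-184)²) = 34251 + (50 + 33856) = 34251 + 33906 = 68157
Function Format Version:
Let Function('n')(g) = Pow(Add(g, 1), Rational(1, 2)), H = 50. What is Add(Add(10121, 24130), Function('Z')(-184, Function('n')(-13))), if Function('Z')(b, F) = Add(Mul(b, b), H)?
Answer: 68157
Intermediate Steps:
Function('n')(g) = Pow(Add(1, g), Rational(1, 2))
Function('Z')(b, F) = Add(50, Pow(b, 2)) (Function('Z')(b, F) = Add(Mul(b, b), 50) = Add(Pow(b, 2), 50) = Add(50, Pow(b, 2)))
Add(Add(10121, 24130), Function('Z')(-184, Function('n')(-13))) = Add(Add(10121, 24130), Add(50, Pow(-184, 2))) = Add(34251, Add(50, 33856)) = Add(34251, 33906) = 68157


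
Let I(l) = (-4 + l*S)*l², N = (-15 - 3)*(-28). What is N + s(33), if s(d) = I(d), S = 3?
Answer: 103959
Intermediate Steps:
N = 504 (N = -18*(-28) = 504)
I(l) = l²*(-4 + 3*l) (I(l) = (-4 + l*3)*l² = (-4 + 3*l)*l² = l²*(-4 + 3*l))
s(d) = d²*(-4 + 3*d)
N + s(33) = 504 + 33²*(-4 + 3*33) = 504 + 1089*(-4 + 99) = 504 + 1089*95 = 504 + 103455 = 103959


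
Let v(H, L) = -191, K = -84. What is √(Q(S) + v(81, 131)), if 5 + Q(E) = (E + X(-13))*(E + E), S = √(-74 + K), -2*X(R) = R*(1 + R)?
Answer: 2*√(-128 - 39*I*√158) ≈ 27.519 - 35.627*I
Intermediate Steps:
X(R) = -R*(1 + R)/2
S = I*√158 (S = √(-74 - 84) = √(-158) = I*√158 ≈ 12.57*I)
Q(E) = -5 + 2*E*(-78 + E) (Q(E) = -5 + (E - ½*(-13)*(1 - 13))*(E + E) = -5 + (E - ½*(-13)*(-12))*(2*E) = -5 + (E - 78)*(2*E) = -5 + (-78 + E)*(2*E) = -5 + 2*E*(-78 + E))
√(Q(S) + v(81, 131)) = √((-5 - 156*I*√158 + 2*(I*√158)²) - 191) = √((-5 - 156*I*√158 + 2*(-158)) - 191) = √((-5 - 156*I*√158 - 316) - 191) = √((-321 - 156*I*√158) - 191) = √(-512 - 156*I*√158)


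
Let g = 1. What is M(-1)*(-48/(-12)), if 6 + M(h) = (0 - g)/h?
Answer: -20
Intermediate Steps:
M(h) = -6 - 1/h (M(h) = -6 + (0 - 1*1)/h = -6 + (0 - 1)/h = -6 - 1/h)
M(-1)*(-48/(-12)) = (-6 - 1/(-1))*(-48/(-12)) = (-6 - 1*(-1))*(-48*(-1/12)) = (-6 + 1)*4 = -5*4 = -20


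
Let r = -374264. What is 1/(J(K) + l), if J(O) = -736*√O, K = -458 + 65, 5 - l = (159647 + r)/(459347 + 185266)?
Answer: 123109694837/4914437898404805842 + 8495196581944*I*√393/2457218949202402921 ≈ 2.5051e-8 + 6.8537e-5*I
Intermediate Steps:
l = 1145894/214871 (l = 5 - (159647 - 374264)/(459347 + 185266) = 5 - (-214617)/644613 = 5 - 1*(-71539/214871) = 5 + 71539/214871 = 1145894/214871 ≈ 5.3329)
K = -393
1/(J(K) + l) = 1/(-736*I*√393 + 1145894/214871) = 1/(1145894/214871 - 736*I*√393)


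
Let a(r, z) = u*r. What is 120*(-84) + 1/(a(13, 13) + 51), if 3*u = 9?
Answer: -907199/90 ≈ -10080.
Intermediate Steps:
u = 3 (u = (⅓)*9 = 3)
a(r, z) = 3*r
120*(-84) + 1/(a(13, 13) + 51) = 120*(-84) + 1/(3*13 + 51) = -10080 + 1/(39 + 51) = -10080 + 1/90 = -907199/90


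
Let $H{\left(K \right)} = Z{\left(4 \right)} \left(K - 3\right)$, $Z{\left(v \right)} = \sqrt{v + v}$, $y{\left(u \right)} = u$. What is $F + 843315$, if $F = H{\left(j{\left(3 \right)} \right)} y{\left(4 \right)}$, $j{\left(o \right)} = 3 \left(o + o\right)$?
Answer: $843315 + 120 \sqrt{2} \approx 8.4349 \cdot 10^{5}$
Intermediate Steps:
$Z{\left(v \right)} = \sqrt{2} \sqrt{v}$ ($Z{\left(v \right)} = \sqrt{2 v} = \sqrt{2} \sqrt{v}$)
$j{\left(o \right)} = 6 o$ ($j{\left(o \right)} = 3 \cdot 2 o = 6 o$)
$H{\left(K \right)} = 2 \sqrt{2} \left(-3 + K\right)$ ($H{\left(K \right)} = \sqrt{2} \sqrt{4} \left(K - 3\right) = \sqrt{2} \cdot 2 \left(-3 + K\right) = 2 \sqrt{2} \left(-3 + K\right)$)
$F = 120 \sqrt{2}$ ($F = 2 \sqrt{2} \left(-3 + 6 \cdot 3\right) 4 = 2 \sqrt{2} \left(-3 + 18\right) 4 = 2 \sqrt{2} \cdot 15 \cdot 4 = 30 \sqrt{2} \cdot 4 = 120 \sqrt{2} \approx 169.71$)
$F + 843315 = 120 \sqrt{2} + 843315 = 843315 + 120 \sqrt{2}$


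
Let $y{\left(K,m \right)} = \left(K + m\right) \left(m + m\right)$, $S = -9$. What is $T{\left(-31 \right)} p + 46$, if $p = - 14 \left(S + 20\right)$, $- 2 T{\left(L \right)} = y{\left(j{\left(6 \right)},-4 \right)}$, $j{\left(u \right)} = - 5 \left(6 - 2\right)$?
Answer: $14830$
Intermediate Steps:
$j{\left(u \right)} = -20$ ($j{\left(u \right)} = \left(-5\right) 4 = -20$)
$y{\left(K,m \right)} = 2 m \left(K + m\right)$ ($y{\left(K,m \right)} = \left(K + m\right) 2 m = 2 m \left(K + m\right)$)
$T{\left(L \right)} = -96$ ($T{\left(L \right)} = - \frac{2 \left(-4\right) \left(-20 - 4\right)}{2} = - \frac{2 \left(-4\right) \left(-24\right)}{2} = \left(- \frac{1}{2}\right) 192 = -96$)
$p = -154$ ($p = - 14 \left(-9 + 20\right) = \left(-14\right) 11 = -154$)
$T{\left(-31 \right)} p + 46 = \left(-96\right) \left(-154\right) + 46 = 14784 + 46 = 14830$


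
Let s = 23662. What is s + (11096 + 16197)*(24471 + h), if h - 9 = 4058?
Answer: 778911296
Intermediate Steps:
h = 4067 (h = 9 + 4058 = 4067)
s + (11096 + 16197)*(24471 + h) = 23662 + (11096 + 16197)*(24471 + 4067) = 23662 + 27293*28538 = 23662 + 778887634 = 778911296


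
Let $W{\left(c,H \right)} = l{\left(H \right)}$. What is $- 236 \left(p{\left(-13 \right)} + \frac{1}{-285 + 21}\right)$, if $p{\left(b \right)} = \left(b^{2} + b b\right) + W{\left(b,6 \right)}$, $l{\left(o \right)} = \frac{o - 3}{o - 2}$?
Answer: $- \frac{5276311}{66} \approx -79944.0$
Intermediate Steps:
$l{\left(o \right)} = \frac{-3 + o}{-2 + o}$
$W{\left(c,H \right)} = \frac{-3 + H}{-2 + H}$
$p{\left(b \right)} = \frac{3}{4} + 2 b^{2}$ ($p{\left(b \right)} = \left(b^{2} + b b\right) + \frac{-3 + 6}{-2 + 6} = \left(b^{2} + b^{2}\right) + \frac{1}{4} \cdot 3 = 2 b^{2} + \frac{1}{4} \cdot 3 = 2 b^{2} + \frac{3}{4} = \frac{3}{4} + 2 b^{2}$)
$- 236 \left(p{\left(-13 \right)} + \frac{1}{-285 + 21}\right) = - 236 \left(\left(\frac{3}{4} + 2 \left(-13\right)^{2}\right) + \frac{1}{-285 + 21}\right) = - 236 \left(\left(\frac{3}{4} + 2 \cdot 169\right) + \frac{1}{-264}\right) = - 236 \left(\left(\frac{3}{4} + 338\right) - \frac{1}{264}\right) = - 236 \left(\frac{1355}{4} - \frac{1}{264}\right) = \left(-236\right) \frac{89429}{264} = - \frac{5276311}{66}$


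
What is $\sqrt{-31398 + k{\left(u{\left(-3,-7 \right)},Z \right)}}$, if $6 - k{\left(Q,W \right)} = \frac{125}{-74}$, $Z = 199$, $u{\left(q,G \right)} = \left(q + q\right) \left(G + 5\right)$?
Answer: $\frac{i \sqrt{171893342}}{74} \approx 177.17 i$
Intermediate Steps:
$u{\left(q,G \right)} = 2 q \left(5 + G\right)$
$k{\left(Q,W \right)} = \frac{569}{74}$ ($k{\left(Q,W \right)} = 6 - \frac{125}{-74} = 6 - 125 \left(- \frac{1}{74}\right) = 6 - - \frac{125}{74} = 6 + \frac{125}{74} = \frac{569}{74}$)
$\sqrt{-31398 + k{\left(u{\left(-3,-7 \right)},Z \right)}} = \sqrt{-31398 + \frac{569}{74}} = \sqrt{- \frac{2322883}{74}} = \frac{i \sqrt{171893342}}{74}$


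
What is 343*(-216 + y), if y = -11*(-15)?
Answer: -17493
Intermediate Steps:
y = 165
343*(-216 + y) = 343*(-216 + 165) = 343*(-51) = -17493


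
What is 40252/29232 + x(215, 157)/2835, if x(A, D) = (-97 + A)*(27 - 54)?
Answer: 319/1260 ≈ 0.25317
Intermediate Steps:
x(A, D) = 2619 - 27*A (x(A, D) = (-97 + A)*(-27) = 2619 - 27*A)
40252/29232 + x(215, 157)/2835 = 40252/29232 + (2619 - 27*215)/2835 = 40252*(1/29232) + (2619 - 5805)*(1/2835) = 347/252 - 3186*1/2835 = 347/252 - 118/105 = 319/1260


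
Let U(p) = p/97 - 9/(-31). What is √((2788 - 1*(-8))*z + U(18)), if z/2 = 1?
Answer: 5*√2022697641/3007 ≈ 74.783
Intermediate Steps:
z = 2 (z = 2*1 = 2)
U(p) = 9/31 + p/97 (U(p) = p*(1/97) - 9*(-1/31) = p/97 + 9/31 = 9/31 + p/97)
√((2788 - 1*(-8))*z + U(18)) = √((2788 - 1*(-8))*2 + (9/31 + (1/97)*18)) = √((2788 + 8)*2 + (9/31 + 18/97)) = √(2796*2 + 1431/3007) = √(5592 + 1431/3007) = √(16816575/3007) = 5*√2022697641/3007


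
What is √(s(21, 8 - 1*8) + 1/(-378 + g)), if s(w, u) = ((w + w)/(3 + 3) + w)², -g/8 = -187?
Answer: √979941534/1118 ≈ 28.000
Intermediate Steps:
g = 1496 (g = -8*(-187) = 1496)
s(w, u) = 16*w²/9 (s(w, u) = ((2*w)/6 + w)² = ((2*w)*(⅙) + w)² = (w/3 + w)² = (4*w/3)² = 16*w²/9)
√(s(21, 8 - 1*8) + 1/(-378 + g)) = √((16/9)*21² + 1/(-378 + 1496)) = √((16/9)*441 + 1/1118) = √(784 + 1/1118) = √(876513/1118) = √979941534/1118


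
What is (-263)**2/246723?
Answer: 69169/246723 ≈ 0.28035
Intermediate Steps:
(-263)**2/246723 = 69169*(1/246723) = 69169/246723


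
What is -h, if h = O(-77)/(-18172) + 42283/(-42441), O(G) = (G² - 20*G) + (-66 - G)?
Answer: 3525407/2504019 ≈ 1.4079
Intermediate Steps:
O(G) = -66 + G² - 21*G
h = -3525407/2504019 (h = (-66 + (-77)² - 21*(-77))/(-18172) + 42283/(-42441) = (-66 + 5929 + 1617)*(-1/18172) + 42283*(-1/42441) = 7480*(-1/18172) - 42283/42441 = -170/413 - 42283/42441 = -3525407/2504019 ≈ -1.4079)
-h = -1*(-3525407/2504019) = 3525407/2504019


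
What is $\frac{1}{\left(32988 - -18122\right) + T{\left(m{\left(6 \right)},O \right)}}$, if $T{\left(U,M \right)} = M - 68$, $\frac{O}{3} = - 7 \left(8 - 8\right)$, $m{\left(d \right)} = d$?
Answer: $\frac{1}{51042} \approx 1.9592 \cdot 10^{-5}$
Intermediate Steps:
$O = 0$ ($O = 3 \left(- 7 \left(8 - 8\right)\right) = 3 \left(\left(-7\right) 0\right) = 3 \cdot 0 = 0$)
$T{\left(U,M \right)} = -68 + M$
$\frac{1}{\left(32988 - -18122\right) + T{\left(m{\left(6 \right)},O \right)}} = \frac{1}{\left(32988 - -18122\right) + \left(-68 + 0\right)} = \frac{1}{\left(32988 + 18122\right) - 68} = \frac{1}{51110 - 68} = \frac{1}{51042}$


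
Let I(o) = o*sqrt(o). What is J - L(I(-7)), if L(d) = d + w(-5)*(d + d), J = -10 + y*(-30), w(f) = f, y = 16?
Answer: -490 - 63*I*sqrt(7) ≈ -490.0 - 166.68*I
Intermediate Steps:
I(o) = o**(3/2)
J = -490 (J = -10 + 16*(-30) = -10 - 480 = -490)
L(d) = -9*d (L(d) = d - 5*(d + d) = d - 10*d = -9*d)
J - L(I(-7)) = -490 - (-9)*(-7)**(3/2) = -490 - (-9)*(-7*I*sqrt(7)) = -490 - 63*I*sqrt(7)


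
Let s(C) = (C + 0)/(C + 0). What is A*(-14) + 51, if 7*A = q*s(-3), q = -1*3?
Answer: 57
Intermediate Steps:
s(C) = 1 (s(C) = C/C = 1)
q = -3
A = -3/7 (A = (-3*1)/7 = (⅐)*(-3) = -3/7 ≈ -0.42857)
A*(-14) + 51 = -3/7*(-14) + 51 = 6 + 51 = 57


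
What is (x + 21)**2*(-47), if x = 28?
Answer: -112847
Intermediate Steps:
(x + 21)**2*(-47) = (28 + 21)**2*(-47) = 49**2*(-47) = 2401*(-47) = -112847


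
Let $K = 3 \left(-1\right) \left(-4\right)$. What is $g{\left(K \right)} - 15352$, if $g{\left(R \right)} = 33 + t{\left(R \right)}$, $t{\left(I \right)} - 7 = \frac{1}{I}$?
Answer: $- \frac{183743}{12} \approx -15312.0$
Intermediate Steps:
$t{\left(I \right)} = 7 + \frac{1}{I}$
$K = 12$ ($K = \left(-3\right) \left(-4\right) = 12$)
$g{\left(R \right)} = 40 + \frac{1}{R}$ ($g{\left(R \right)} = 33 + \left(7 + \frac{1}{R}\right) = 40 + \frac{1}{R}$)
$g{\left(K \right)} - 15352 = \left(40 + \frac{1}{12}\right) - 15352 = \frac{481}{12} - 15352 = - \frac{183743}{12}$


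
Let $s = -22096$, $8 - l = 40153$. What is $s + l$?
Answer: $-62241$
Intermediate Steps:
$l = -40145$ ($l = 8 - 40153 = -40145$)
$s + l = -22096 - 40145 = -62241$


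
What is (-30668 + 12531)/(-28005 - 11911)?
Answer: 18137/39916 ≈ 0.45438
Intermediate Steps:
(-30668 + 12531)/(-28005 - 11911) = -18137/(-39916) = -18137*(-1/39916) = 18137/39916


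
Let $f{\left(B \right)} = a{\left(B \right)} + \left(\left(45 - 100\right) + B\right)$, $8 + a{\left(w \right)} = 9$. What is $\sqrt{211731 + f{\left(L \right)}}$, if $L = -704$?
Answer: $\sqrt{210973} \approx 459.32$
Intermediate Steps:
$a{\left(w \right)} = 1$ ($a{\left(w \right)} = -8 + 9 = 1$)
$f{\left(B \right)} = -54 + B$ ($f{\left(B \right)} = 1 + \left(\left(45 - 100\right) + B\right) = 1 + \left(-55 + B\right) = -54 + B$)
$\sqrt{211731 + f{\left(L \right)}} = \sqrt{211731 - 758} = \sqrt{210973}$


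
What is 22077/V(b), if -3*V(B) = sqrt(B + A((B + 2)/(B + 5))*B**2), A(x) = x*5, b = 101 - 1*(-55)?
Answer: -22077*sqrt(774834879)/3208426 ≈ -191.54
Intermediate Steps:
b = 156 (b = 101 + 55 = 156)
A(x) = 5*x
V(B) = -sqrt(B + 5*B**2*(2 + B)/(5 + B))/3 (V(B) = -sqrt(B + (5*((B + 2)/(B + 5)))*B**2)/3 = -sqrt(B + (5*((2 + B)/(5 + B)))*B**2)/3 = -sqrt(B + (5*(2 + B)/(5 + B))*B**2)/3 = -sqrt(B + 5*B**2*(2 + B)/(5 + B))/3)
22077/V(b) = 22077/((-2*sqrt(39)*sqrt(5 + 156 + 5*156*(2 + 156))/sqrt(5 + 156)/3)) = 22077/((-2*sqrt(6279)*sqrt(5 + 156 + 5*156*158)/161/3)) = 22077/((-2*sqrt(6279)*sqrt(5 + 156 + 123240)/161/3)) = 22077/((-2*sqrt(774834879)/161/3)) = 22077/((-2*sqrt(774834879)/483)) = 22077*(-sqrt(774834879)/3208426) = -22077*sqrt(774834879)/3208426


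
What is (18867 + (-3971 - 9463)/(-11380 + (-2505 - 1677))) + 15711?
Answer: 269058135/7781 ≈ 34579.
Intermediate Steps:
(18867 + (-3971 - 9463)/(-11380 + (-2505 - 1677))) + 15711 = (18867 - 13434/(-11380 - 4182)) + 15711 = (18867 - 13434/(-15562)) + 15711 = (18867 - 13434*(-1/15562)) + 15711 = (18867 + 6717/7781) + 15711 = 146810844/7781 + 15711 = 269058135/7781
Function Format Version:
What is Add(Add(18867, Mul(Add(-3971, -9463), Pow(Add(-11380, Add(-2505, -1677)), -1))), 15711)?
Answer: Rational(269058135, 7781) ≈ 34579.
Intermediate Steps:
Add(Add(18867, Mul(Add(-3971, -9463), Pow(Add(-11380, Add(-2505, -1677)), -1))), 15711) = Add(Add(18867, Mul(-13434, Pow(Add(-11380, -4182), -1))), 15711) = Add(Add(18867, Mul(-13434, Pow(-15562, -1))), 15711) = Add(Add(18867, Mul(-13434, Rational(-1, 15562))), 15711) = Add(Add(18867, Rational(6717, 7781)), 15711) = Add(Rational(146810844, 7781), 15711) = Rational(269058135, 7781)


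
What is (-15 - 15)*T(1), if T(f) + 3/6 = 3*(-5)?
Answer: 465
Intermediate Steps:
T(f) = -31/2 (T(f) = -½ + 3*(-5) = -½ - 15 = -31/2)
(-15 - 15)*T(1) = (-15 - 15)*(-31/2) = -30*(-31/2) = 465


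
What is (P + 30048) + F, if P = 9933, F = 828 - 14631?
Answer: 26178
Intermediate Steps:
F = -13803
(P + 30048) + F = (9933 + 30048) - 13803 = 39981 - 13803 = 26178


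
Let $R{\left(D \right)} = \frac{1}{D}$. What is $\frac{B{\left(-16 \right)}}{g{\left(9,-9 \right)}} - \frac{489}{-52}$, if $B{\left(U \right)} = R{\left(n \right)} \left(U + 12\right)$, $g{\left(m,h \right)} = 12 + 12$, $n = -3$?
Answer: $\frac{4427}{468} \approx 9.4594$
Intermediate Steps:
$g{\left(m,h \right)} = 24$
$B{\left(U \right)} = -4 - \frac{U}{3}$ ($B{\left(U \right)} = \frac{U + 12}{-3} = - \frac{12 + U}{3} = -4 - \frac{U}{3}$)
$\frac{B{\left(-16 \right)}}{g{\left(9,-9 \right)}} - \frac{489}{-52} = \frac{-4 - - \frac{16}{3}}{24} - \frac{489}{-52} = \left(-4 + \frac{16}{3}\right) \frac{1}{24} - - \frac{489}{52} = \frac{4}{3} \cdot \frac{1}{24} + \frac{489}{52} = \frac{1}{18} + \frac{489}{52} = \frac{4427}{468}$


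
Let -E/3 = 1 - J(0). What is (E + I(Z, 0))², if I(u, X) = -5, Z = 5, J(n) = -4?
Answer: 400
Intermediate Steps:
E = -15 (E = -3*(1 - 1*(-4)) = -3*(1 + 4) = -3*5 = -15)
(E + I(Z, 0))² = (-15 - 5)² = (-20)² = 400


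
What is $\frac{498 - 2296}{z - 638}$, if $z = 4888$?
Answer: $- \frac{899}{2125} \approx -0.42306$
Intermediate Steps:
$\frac{498 - 2296}{z - 638} = \frac{498 - 2296}{4888 - 638} = - \frac{1798}{4250} = \left(-1798\right) \frac{1}{4250} = - \frac{899}{2125}$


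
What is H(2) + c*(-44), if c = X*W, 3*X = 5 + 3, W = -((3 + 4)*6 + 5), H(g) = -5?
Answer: 16529/3 ≈ 5509.7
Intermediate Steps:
W = -47 (W = -(7*6 + 5) = -(42 + 5) = -1*47 = -47)
X = 8/3 (X = (5 + 3)/3 = (⅓)*8 = 8/3 ≈ 2.6667)
c = -376/3 (c = (8/3)*(-47) = -376/3 ≈ -125.33)
H(2) + c*(-44) = -5 - 376/3*(-44) = -5 + 16544/3 = 16529/3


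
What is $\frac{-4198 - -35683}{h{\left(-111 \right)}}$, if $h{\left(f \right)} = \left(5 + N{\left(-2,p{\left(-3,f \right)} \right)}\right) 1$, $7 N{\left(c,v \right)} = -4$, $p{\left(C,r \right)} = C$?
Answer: $\frac{220395}{31} \approx 7109.5$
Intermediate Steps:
$N{\left(c,v \right)} = - \frac{4}{7}$ ($N{\left(c,v \right)} = \frac{1}{7} \left(-4\right) = - \frac{4}{7}$)
$h{\left(f \right)} = \frac{31}{7}$ ($h{\left(f \right)} = \left(5 - \frac{4}{7}\right) 1 = \frac{31}{7} \cdot 1 = \frac{31}{7}$)
$\frac{-4198 - -35683}{h{\left(-111 \right)}} = \frac{-4198 - -35683}{\frac{31}{7}} = \left(-4198 + 35683\right) \frac{7}{31} = 31485 \cdot \frac{7}{31} = \frac{220395}{31}$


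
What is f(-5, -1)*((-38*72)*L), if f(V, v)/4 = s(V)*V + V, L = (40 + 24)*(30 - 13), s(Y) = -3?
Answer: -119070720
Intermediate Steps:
L = 1088 (L = 64*17 = 1088)
f(V, v) = -8*V (f(V, v) = 4*(-3*V + V) = 4*(-2*V) = -8*V)
f(-5, -1)*((-38*72)*L) = (-8*(-5))*(-38*72*1088) = 40*(-2736*1088) = 40*(-2976768) = -119070720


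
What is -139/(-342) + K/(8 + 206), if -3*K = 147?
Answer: 3247/18297 ≈ 0.17746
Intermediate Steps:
K = -49 (K = -⅓*147 = -49)
-139/(-342) + K/(8 + 206) = -139/(-342) - 49/(8 + 206) = -139*(-1/342) - 49/214 = 139/342 - 49*1/214 = 139/342 - 49/214 = 3247/18297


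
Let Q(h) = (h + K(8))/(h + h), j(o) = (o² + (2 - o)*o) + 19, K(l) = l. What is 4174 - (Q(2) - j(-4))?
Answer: 8365/2 ≈ 4182.5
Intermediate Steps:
j(o) = 19 + o² + o*(2 - o) (j(o) = (o² + o*(2 - o)) + 19 = 19 + o² + o*(2 - o))
Q(h) = (8 + h)/(2*h) (Q(h) = (h + 8)/(h + h) = (8 + h)/((2*h)) = (8 + h)*(1/(2*h)) = (8 + h)/(2*h))
4174 - (Q(2) - j(-4)) = 4174 - ((½)*(8 + 2)/2 - (19 + 2*(-4))) = 4174 - ((½)*(½)*10 - (19 - 8)) = 4174 - (5/2 - 1*11) = 4174 - (5/2 - 11) = 4174 - 1*(-17/2) = 4174 + 17/2 = 8365/2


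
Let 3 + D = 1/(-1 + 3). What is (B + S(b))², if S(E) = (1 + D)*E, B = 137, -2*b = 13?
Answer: 344569/16 ≈ 21536.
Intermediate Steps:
b = -13/2 (b = -½*13 = -13/2 ≈ -6.5000)
D = -5/2 (D = -3 + 1/(-1 + 3) = -3 + 1/2 = -3 + ½ = -5/2 ≈ -2.5000)
S(E) = -3*E/2 (S(E) = (1 - 5/2)*E = -3*E/2)
(B + S(b))² = (137 - 3/2*(-13/2))² = (137 + 39/4)² = (587/4)² = 344569/16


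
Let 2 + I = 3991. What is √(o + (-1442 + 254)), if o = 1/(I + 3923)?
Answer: I*√18592121990/3956 ≈ 34.467*I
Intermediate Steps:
I = 3989 (I = -2 + 3991 = 3989)
o = 1/7912 (o = 1/(3989 + 3923) = 1/7912 ≈ 0.00012639)
√(o + (-1442 + 254)) = √(1/7912 + (-1442 + 254)) = √(1/7912 - 1188) = √(-9399455/7912) = I*√18592121990/3956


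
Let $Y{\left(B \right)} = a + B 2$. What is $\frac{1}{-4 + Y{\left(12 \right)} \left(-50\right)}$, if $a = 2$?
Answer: $- \frac{1}{1304} \approx -0.00076687$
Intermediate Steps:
$Y{\left(B \right)} = 2 + 2 B$ ($Y{\left(B \right)} = 2 + B 2 = 2 + 2 B$)
$\frac{1}{-4 + Y{\left(12 \right)} \left(-50\right)} = \frac{1}{-4 + \left(2 + 2 \cdot 12\right) \left(-50\right)} = \frac{1}{-4 + \left(2 + 24\right) \left(-50\right)} = \frac{1}{-4 + 26 \left(-50\right)} = \frac{1}{-4 - 1300} = \frac{1}{-1304} = - \frac{1}{1304}$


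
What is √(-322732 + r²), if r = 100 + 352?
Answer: 2*I*√29607 ≈ 344.13*I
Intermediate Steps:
r = 452
√(-322732 + r²) = √(-322732 + 452²) = √(-322732 + 204304) = √(-118428) = 2*I*√29607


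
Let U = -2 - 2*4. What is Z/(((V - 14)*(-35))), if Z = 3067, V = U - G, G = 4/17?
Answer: 52139/14420 ≈ 3.6157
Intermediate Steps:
G = 4/17 (G = 4*(1/17) = 4/17 ≈ 0.23529)
U = -10 (U = -2 - 8 = -10)
V = -174/17 (V = -10 - 1*4/17 = -10 - 4/17 = -174/17 ≈ -10.235)
Z/(((V - 14)*(-35))) = 3067/(((-174/17 - 14)*(-35))) = 3067/((-412/17*(-35))) = 3067/(14420/17) = 3067*(17/14420) = 52139/14420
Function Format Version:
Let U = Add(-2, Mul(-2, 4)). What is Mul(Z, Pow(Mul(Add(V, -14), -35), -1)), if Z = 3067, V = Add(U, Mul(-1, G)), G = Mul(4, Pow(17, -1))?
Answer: Rational(52139, 14420) ≈ 3.6157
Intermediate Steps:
G = Rational(4, 17) (G = Mul(4, Rational(1, 17)) = Rational(4, 17) ≈ 0.23529)
U = -10 (U = Add(-2, -8) = -10)
V = Rational(-174, 17) (V = Add(-10, Mul(-1, Rational(4, 17))) = Add(-10, Rational(-4, 17)) = Rational(-174, 17) ≈ -10.235)
Mul(Z, Pow(Mul(Add(V, -14), -35), -1)) = Mul(3067, Pow(Mul(Add(Rational(-174, 17), -14), -35), -1)) = Mul(3067, Pow(Mul(Rational(-412, 17), -35), -1)) = Mul(3067, Pow(Rational(14420, 17), -1)) = Mul(3067, Rational(17, 14420)) = Rational(52139, 14420)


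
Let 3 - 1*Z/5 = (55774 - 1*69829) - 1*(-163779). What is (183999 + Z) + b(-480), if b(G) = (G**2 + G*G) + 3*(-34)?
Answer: -103908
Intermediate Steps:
Z = -748605 (Z = 15 - 5*((55774 - 1*69829) - 1*(-163779)) = 15 - 5*((55774 - 69829) + 163779) = 15 - 5*(-14055 + 163779) = 15 - 5*149724 = 15 - 748620 = -748605)
b(G) = -102 + 2*G**2 (b(G) = (G**2 + G**2) - 102 = 2*G**2 - 102 = -102 + 2*G**2)
(183999 + Z) + b(-480) = (183999 - 748605) + (-102 + 2*(-480)**2) = -564606 + (-102 + 2*230400) = -564606 + (-102 + 460800) = -564606 + 460698 = -103908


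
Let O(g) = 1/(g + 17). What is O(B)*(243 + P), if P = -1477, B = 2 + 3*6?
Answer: -1234/37 ≈ -33.351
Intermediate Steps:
B = 20 (B = 2 + 18 = 20)
O(g) = 1/(17 + g)
O(B)*(243 + P) = (243 - 1477)/(17 + 20) = -1234/37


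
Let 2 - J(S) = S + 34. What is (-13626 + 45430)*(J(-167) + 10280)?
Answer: 331238660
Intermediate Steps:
J(S) = -32 - S (J(S) = 2 - (S + 34) = 2 - (34 + S) = 2 + (-34 - S) = -32 - S)
(-13626 + 45430)*(J(-167) + 10280) = (-13626 + 45430)*((-32 - 1*(-167)) + 10280) = 31804*((-32 + 167) + 10280) = 31804*(135 + 10280) = 31804*10415 = 331238660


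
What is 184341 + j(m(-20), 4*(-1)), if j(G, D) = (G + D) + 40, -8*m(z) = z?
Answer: 368759/2 ≈ 1.8438e+5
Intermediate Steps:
m(z) = -z/8
j(G, D) = 40 + D + G (j(G, D) = (D + G) + 40 = 40 + D + G)
184341 + j(m(-20), 4*(-1)) = 184341 + (40 + 4*(-1) - ⅛*(-20)) = 184341 + (40 - 4 + 5/2) = 184341 + 77/2 = 368759/2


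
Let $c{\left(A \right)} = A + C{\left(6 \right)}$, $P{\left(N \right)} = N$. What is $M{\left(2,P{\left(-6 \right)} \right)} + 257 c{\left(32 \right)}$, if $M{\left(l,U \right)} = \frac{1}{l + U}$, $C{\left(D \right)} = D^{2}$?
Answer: $\frac{69903}{4} \approx 17476.0$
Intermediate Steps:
$M{\left(l,U \right)} = \frac{1}{U + l}$
$c{\left(A \right)} = 36 + A$ ($c{\left(A \right)} = A + 6^{2} = A + 36 = 36 + A$)
$M{\left(2,P{\left(-6 \right)} \right)} + 257 c{\left(32 \right)} = \frac{1}{-6 + 2} + 257 \left(36 + 32\right) = \frac{1}{-4} + 257 \cdot 68 = - \frac{1}{4} + 17476 = \frac{69903}{4}$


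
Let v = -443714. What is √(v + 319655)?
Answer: I*√124059 ≈ 352.22*I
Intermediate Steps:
√(v + 319655) = √(-443714 + 319655) = √(-124059) = I*√124059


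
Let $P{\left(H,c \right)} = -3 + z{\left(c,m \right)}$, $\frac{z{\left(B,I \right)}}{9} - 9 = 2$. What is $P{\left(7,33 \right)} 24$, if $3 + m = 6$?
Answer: $2304$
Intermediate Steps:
$m = 3$ ($m = -3 + 6 = 3$)
$z{\left(B,I \right)} = 99$ ($z{\left(B,I \right)} = 81 + 9 \cdot 2 = 81 + 18 = 99$)
$P{\left(H,c \right)} = 96$ ($P{\left(H,c \right)} = -3 + 99 = 96$)
$P{\left(7,33 \right)} 24 = 96 \cdot 24 = 2304$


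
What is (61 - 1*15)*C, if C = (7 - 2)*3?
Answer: 690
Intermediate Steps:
C = 15 (C = 5*3 = 15)
(61 - 1*15)*C = (61 - 1*15)*15 = (61 - 15)*15 = 46*15 = 690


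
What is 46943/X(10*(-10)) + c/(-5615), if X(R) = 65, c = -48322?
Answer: 820695/1123 ≈ 730.81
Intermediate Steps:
46943/X(10*(-10)) + c/(-5615) = 46943/65 - 48322/(-5615) = 46943*(1/65) - 48322*(-1/5615) = 3611/5 + 48322/5615 = 820695/1123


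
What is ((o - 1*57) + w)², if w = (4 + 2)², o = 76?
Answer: 3025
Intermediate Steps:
w = 36 (w = 6² = 36)
((o - 1*57) + w)² = ((76 - 1*57) + 36)² = ((76 - 57) + 36)² = (19 + 36)² = 55² = 3025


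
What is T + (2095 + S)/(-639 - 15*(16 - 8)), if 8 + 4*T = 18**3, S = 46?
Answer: 1102963/759 ≈ 1453.2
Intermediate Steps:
T = 1456 (T = -2 + (1/4)*18**3 = -2 + (1/4)*5832 = -2 + 1458 = 1456)
T + (2095 + S)/(-639 - 15*(16 - 8)) = 1456 + (2095 + 46)/(-639 - 15*(16 - 8)) = 1456 + 2141/(-639 - 15*8) = 1456 + 2141/(-639 - 120) = 1456 + 2141/(-759) = 1456 + 2141*(-1/759) = 1456 - 2141/759 = 1102963/759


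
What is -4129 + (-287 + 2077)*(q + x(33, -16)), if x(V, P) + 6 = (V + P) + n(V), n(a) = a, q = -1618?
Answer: -2821589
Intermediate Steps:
x(V, P) = -6 + P + 2*V (x(V, P) = -6 + ((V + P) + V) = -6 + ((P + V) + V) = -6 + (P + 2*V) = -6 + P + 2*V)
-4129 + (-287 + 2077)*(q + x(33, -16)) = -4129 + (-287 + 2077)*(-1618 + (-6 - 16 + 2*33)) = -4129 + 1790*(-1618 + (-6 - 16 + 66)) = -4129 + 1790*(-1618 + 44) = -4129 + 1790*(-1574) = -4129 - 2817460 = -2821589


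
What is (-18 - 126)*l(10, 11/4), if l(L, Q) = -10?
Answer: 1440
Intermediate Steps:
(-18 - 126)*l(10, 11/4) = (-18 - 126)*(-10) = -144*(-10) = 1440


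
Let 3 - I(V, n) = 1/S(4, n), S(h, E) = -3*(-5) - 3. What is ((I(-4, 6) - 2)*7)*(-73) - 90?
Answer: -6701/12 ≈ -558.42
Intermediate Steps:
S(h, E) = 12 (S(h, E) = 15 - 3 = 12)
I(V, n) = 35/12 (I(V, n) = 3 - 1/12 = 35/12)
((I(-4, 6) - 2)*7)*(-73) - 90 = ((35/12 - 2)*7)*(-73) - 90 = ((11/12)*7)*(-73) - 90 = (77/12)*(-73) - 90 = -5621/12 - 90 = -6701/12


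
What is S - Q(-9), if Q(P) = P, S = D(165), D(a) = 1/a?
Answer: 1486/165 ≈ 9.0061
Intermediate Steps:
S = 1/165 ≈ 0.0060606
S - Q(-9) = 1/165 - 1*(-9) = 1/165 + 9 = 1486/165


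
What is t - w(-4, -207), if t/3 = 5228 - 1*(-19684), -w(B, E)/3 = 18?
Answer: 74790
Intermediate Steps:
w(B, E) = -54 (w(B, E) = -3*18 = -54)
t = 74736 (t = 3*(5228 - 1*(-19684)) = 3*(5228 + 19684) = 3*24912 = 74736)
t - w(-4, -207) = 74736 - 1*(-54) = 74736 + 54 = 74790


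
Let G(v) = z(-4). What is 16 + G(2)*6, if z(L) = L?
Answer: -8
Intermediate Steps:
G(v) = -4
16 + G(2)*6 = 16 - 4*6 = 16 - 24 = -8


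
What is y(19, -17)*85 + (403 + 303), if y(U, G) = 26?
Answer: 2916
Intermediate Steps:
y(19, -17)*85 + (403 + 303) = 26*85 + (403 + 303) = 2210 + 706 = 2916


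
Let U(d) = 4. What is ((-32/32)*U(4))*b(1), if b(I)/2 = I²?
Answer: -8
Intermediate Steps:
b(I) = 2*I²
((-32/32)*U(4))*b(1) = (-32/32*4)*(2*1²) = (-32*1/32*4)*(2*1) = -1*4*2 = -4*2 = -8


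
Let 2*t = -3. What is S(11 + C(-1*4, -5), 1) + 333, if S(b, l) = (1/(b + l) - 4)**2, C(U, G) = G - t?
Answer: 100593/289 ≈ 348.07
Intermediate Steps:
t = -3/2 (t = (1/2)*(-3) = -3/2 ≈ -1.5000)
C(U, G) = 3/2 + G (C(U, G) = G - 1*(-3/2) = G + 3/2 = 3/2 + G)
S(b, l) = (-4 + 1/(b + l))**2
S(11 + C(-1*4, -5), 1) + 333 = (-1 + 4*(11 + (3/2 - 5)) + 4*1)**2/((11 + (3/2 - 5)) + 1)**2 + 333 = (-1 + 4*(11 - 7/2) + 4)**2/((11 - 7/2) + 1)**2 + 333 = (-1 + 4*(15/2) + 4)**2/(15/2 + 1)**2 + 333 = (-1 + 30 + 4)**2/(17/2)**2 + 333 = (4/289)*33**2 + 333 = (4/289)*1089 + 333 = 4356/289 + 333 = 100593/289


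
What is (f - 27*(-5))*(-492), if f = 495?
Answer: -309960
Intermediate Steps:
(f - 27*(-5))*(-492) = (495 - 27*(-5))*(-492) = (495 + 135)*(-492) = 630*(-492) = -309960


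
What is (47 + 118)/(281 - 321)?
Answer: -33/8 ≈ -4.1250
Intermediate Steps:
(47 + 118)/(281 - 321) = 165/(-40) = 165*(-1/40) = -33/8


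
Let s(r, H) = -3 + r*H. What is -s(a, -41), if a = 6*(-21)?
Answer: -5163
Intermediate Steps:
a = -126
s(r, H) = -3 + H*r
-s(a, -41) = -(-3 - 41*(-126)) = -(-3 + 5166) = -1*5163 = -5163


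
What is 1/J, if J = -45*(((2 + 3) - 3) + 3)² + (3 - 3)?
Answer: -1/1125 ≈ -0.00088889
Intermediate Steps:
J = -1125 (J = -45*((5 - 3) + 3)² + 0 = -45*(2 + 3)² + 0 = -45*5² + 0 = -45*25 + 0 = -1125 + 0 = -1125)
1/J = 1/(-1125) = -1/1125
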